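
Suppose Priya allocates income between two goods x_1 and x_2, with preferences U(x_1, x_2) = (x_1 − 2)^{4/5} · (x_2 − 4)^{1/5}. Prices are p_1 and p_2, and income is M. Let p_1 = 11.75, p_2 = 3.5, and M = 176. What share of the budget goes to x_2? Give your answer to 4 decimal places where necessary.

share on x_2 = 0.2369

Discretionary income = 176 − 2·11.75 − 4·3.5 = 138.5; x_1* = 2 + 0.8·138.5/11.75 = 11.4298; x_2* = 4 + 0.2·138.5/3.5 = 11.9143.
Expenditure on x_2: 3.5·11.9143 = 41.7; share = 0.2369.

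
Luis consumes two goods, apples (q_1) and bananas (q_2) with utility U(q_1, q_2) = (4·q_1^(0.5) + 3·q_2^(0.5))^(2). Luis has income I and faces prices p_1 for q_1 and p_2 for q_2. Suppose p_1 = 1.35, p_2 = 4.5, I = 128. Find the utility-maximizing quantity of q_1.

MU_q_1 ∝ 4·q_1^(-0.5), MU_q_2 ∝ 3·q_2^(-0.5), so MRS = (4/3)·(q_2/q_1)^(0.5) = p_1/p_2.
Solve for the ratio: q_2/q_1 = [(3/4)·p_1/p_2]^(2).
Substitute q_2 = (q_2/q_1)·q_1 into the budget: q_1* = I/(p_1 + p_2·(q_2/q_1)).
Numerically q_2/q_1 = 0.050625, so q_1* = 128/(1.35 + 4.5·0.050625) = 81.125.

q_1* = 81.125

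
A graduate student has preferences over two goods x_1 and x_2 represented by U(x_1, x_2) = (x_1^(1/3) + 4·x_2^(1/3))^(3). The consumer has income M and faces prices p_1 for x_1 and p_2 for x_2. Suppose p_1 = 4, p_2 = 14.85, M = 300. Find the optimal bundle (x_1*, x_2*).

x_1* = 14.5575, x_2* = 16.2808

With the ratio pinned down, the budget gives x_1* = M/(p_1 + p_2·(x_2/x_1)) and x_2* = (x_2/x_1)·x_1*.
Numerically x_2/x_1 = 1.118382, so x_1* = 300/(4 + 14.85·1.118382) = 14.5575 and x_2* = 1.118382·14.5575 = 16.2808.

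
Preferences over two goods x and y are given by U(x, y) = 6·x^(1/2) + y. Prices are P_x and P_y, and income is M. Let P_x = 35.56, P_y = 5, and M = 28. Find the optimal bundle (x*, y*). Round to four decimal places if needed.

x* = 0.1779, y* = 4.3345

Thus x* = (3·P_y/P_x)² — independent of M — with the rest of income spent on y.
Plugging in: x* = (3·5/35.56)² = 0.1779, y* = 4.3345.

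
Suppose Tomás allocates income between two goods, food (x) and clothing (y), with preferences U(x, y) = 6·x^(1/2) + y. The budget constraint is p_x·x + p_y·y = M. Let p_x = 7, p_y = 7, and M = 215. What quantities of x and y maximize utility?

x* = 9, y* = 21.7143

MU_x = 3/√x, MU_y = 1. Tangency: 3/√x = p_x/p_y.
Solve: √x = 3·p_y/p_x, so x*(p_x,p_y) = (3·p_y/p_x)², and y* = (M − p_x·x*)/p_y.
Plugging in: x* = (3·7/7)² = 9, y* = 21.7143.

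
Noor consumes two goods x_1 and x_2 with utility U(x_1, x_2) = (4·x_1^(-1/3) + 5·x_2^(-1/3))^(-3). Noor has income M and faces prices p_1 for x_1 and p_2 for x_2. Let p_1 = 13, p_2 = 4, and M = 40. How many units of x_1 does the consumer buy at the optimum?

MRS = MU_x_1/MU_x_2 = (4/5)·(x_2/x_1)^(4/3). Set equal to p_1/p_2.
Hence x_2/x_1 = ((5/4)·p_1/p_2)^(1/(4/3)), i.e. raised to the 0.75 power.
With the ratio pinned down, the budget gives x_1* = M/(p_1 + p_2·(x_2/x_1)) and x_2* = (x_2/x_1)·x_1*.
Numerically x_2/x_1 = 2.861508, so x_1* = 40/(13 + 4·2.861508) = 1.6363.

x_1* = 1.6363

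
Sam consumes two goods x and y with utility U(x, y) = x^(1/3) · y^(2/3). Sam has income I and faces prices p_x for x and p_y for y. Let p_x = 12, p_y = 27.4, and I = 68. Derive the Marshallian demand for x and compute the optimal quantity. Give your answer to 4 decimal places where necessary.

MU_x/MU_y = (1/3·y)/(2/3·x); tangency sets this equal to p_x/p_y.
Rearranging, p_y·y = 2·p_x·x. Substituting into the budget gives p_x·x·(1 + 2) = I.
Demand: x*(p_x,p_y,I) = 1/3·I/p_x and y* = 2/3·I/p_y.
At p_x=12, p_y=27.4, I=68: x* = 1/3·68/12 = 1.8889.

x* = 1.8889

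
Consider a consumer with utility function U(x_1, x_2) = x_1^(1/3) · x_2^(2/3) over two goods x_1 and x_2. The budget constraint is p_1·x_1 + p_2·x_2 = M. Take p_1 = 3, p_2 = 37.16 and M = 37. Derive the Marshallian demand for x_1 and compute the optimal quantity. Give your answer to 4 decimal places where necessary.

Demand: x_1*(p_1,p_2,M) = 1/3·M/p_1 and x_2* = 2/3·M/p_2.
At p_1=3, p_2=37.16, M=37: x_1* = 1/3·37/3 = 4.1111.

x_1* = 4.1111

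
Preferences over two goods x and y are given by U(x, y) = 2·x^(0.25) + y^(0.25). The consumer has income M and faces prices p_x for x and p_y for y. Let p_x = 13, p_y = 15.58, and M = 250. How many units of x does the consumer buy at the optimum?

x* = 14.0002

From the CES first-order condition, 2·(y/x)^(0.75) = p_x/p_y.
Solve for the ratio: y/x = [(1/2)·p_x/p_y]^(4/3).
With the ratio pinned down, the budget gives x* = M/(p_x + p_y·(y/x)) and y* = (y/x)·x*.
Numerically y/x = 0.311741, so x* = 250/(13 + 15.58·0.311741) = 14.0002.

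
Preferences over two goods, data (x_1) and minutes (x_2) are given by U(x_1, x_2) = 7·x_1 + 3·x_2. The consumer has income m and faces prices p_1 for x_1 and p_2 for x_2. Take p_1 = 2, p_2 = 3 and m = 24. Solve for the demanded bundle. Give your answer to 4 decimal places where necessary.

x_1* = 12, x_2* = 0

Perfect substitutes: compare marginal utility per dollar. 7/p_1 vs 3/p_2 → 3.5 vs 1.
x_1 gives more utility per dollar, so spend all income on x_1: x_1* = m/p_1, x_2* = 0.
Numerically: x_1* = 12, x_2* = 0.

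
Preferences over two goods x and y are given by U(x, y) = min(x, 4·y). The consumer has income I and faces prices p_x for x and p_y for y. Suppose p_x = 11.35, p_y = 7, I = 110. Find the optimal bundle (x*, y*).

x* = 8.3969, y* = 2.0992

With perfect complements, no substitution: consume in ratio x:y = 4:1.
Budget: p_x·x + p_y·(1/4)·x = I, so (4·p_x + p_y)·x = 4·I.
Demand: x*(p_x,p_y,I) = 4·I/(4·p_x + p_y), y* = I/(4·p_x + p_y).
Here 4·11.35 + 7 = 52.4, giving x* = 8.3969 and y* = 2.0992.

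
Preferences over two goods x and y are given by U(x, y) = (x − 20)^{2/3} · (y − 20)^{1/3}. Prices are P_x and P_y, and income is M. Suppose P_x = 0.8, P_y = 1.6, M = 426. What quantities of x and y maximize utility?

MRS = 2·(y−20)/(x−20). Tangency with P_x/P_y gives y−20 = (1/2)·(P_x/P_y)·(x−20).
Substituting into the budget: x* = 20 + 2/3·(M − 20·P_x − 20·P_y)/P_x, and y* = 20 + 1/3·(…)/P_y.
Discretionary income = 426 − 20·0.8 − 20·1.6 = 378; x* = 20 + 2/3·378/0.8 = 335; y* = 20 + 1/3·378/1.6 = 98.75.

x* = 335, y* = 98.75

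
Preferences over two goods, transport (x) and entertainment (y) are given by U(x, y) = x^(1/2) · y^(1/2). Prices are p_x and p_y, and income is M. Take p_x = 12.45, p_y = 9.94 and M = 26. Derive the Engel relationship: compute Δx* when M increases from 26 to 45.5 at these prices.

Δx* = 0.7831

The MRS is y/x. Set MRS = p_x/p_y.
Rearranging, p_y·y = p_x·x. Substituting into the budget gives p_x·x·(1 + 1) = M.
Demand: x*(p_x,p_y,M) = 0.5·M/p_x and y* = 0.5·M/p_y.
At p_x=12.45, p_y=9.94, M=26: x* = 0.5·26/12.45 = 1.0442.
At M' = 45.5: x* = 1.8273. Change: 1.8273 − 1.0442 = 0.7831.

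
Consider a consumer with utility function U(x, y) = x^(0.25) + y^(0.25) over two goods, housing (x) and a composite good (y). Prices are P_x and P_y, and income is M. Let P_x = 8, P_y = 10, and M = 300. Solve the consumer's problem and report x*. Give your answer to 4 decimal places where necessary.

From the CES first-order condition, (y/x)^(0.75) = P_x/P_y.
Hence y/x = (P_x/P_y)^(1/(0.75)), i.e. raised to the 4/3 power.
With the ratio pinned down, the budget gives x* = M/(P_x + P_y·(y/x)) and y* = (y/x)·x*.
Numerically y/x = 0.742654, so x* = 300/(8 + 10·0.742654) = 19.447.

x* = 19.447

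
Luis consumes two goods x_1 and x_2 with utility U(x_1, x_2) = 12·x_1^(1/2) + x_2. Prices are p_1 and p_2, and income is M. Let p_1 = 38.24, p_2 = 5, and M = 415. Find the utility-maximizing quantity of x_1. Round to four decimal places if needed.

MU_x_1 = 6/√x_1, MU_x_2 = 1. Tangency: 6/√x_1 = p_1/p_2.
Solve: √x_1 = 6·p_2/p_1, so x_1*(p_1,p_2) = (6·p_2/p_1)², and x_2* = (M − p_1·x_1*)/p_2.
Plugging in: x_1* = (6·5/38.24)² = 0.6155.

x_1* = 0.6155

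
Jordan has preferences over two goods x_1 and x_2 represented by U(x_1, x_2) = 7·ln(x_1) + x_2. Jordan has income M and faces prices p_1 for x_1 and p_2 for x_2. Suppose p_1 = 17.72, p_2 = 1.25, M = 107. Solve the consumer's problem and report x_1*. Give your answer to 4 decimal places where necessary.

MU_x_1 = 7/x_1, MU_x_2 = 1. Tangency: 7/x_1 = p_1/p_2.
So x_1*(p_1,p_2) = 7·p_2/p_1, independent of income; and x_2* = (M − 7·p_2)/p_2.
At the given prices: x_1* = 7·1.25/17.72 = 0.4938.

x_1* = 0.4938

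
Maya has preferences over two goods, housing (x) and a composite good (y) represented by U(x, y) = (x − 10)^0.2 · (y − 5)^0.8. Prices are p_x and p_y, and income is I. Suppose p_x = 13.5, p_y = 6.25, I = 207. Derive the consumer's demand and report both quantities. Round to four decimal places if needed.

x* = 10.6037, y* = 10.216

After buying the subsistence bundle (10, 5), a share 0.2 of the remaining income goes to x: x* = 10 + 0.2·(I − 10p_x − 5p_y)/p_x.
Discretionary income = 207 − 10·13.5 − 5·6.25 = 40.75; x* = 10 + 0.2·40.75/13.5 = 10.6037; y* = 5 + 0.8·40.75/6.25 = 10.216.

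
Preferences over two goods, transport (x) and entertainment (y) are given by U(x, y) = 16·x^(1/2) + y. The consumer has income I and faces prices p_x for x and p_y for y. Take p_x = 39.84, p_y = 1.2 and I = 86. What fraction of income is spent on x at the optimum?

share on x = 0.0269

Plugging in: x* = (8·1.2/39.84)² = 0.0581, y* = 69.739.
Expenditure on x: 39.84·0.0581 = 2.3133; share = 0.0269.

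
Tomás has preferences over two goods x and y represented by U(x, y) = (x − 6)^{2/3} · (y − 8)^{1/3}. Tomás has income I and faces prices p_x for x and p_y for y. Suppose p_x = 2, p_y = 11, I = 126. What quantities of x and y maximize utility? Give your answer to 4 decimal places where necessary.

Discretionary income = 126 − 6·2 − 8·11 = 26; x* = 6 + 2/3·26/2 = 14.6667; y* = 8 + 1/3·26/11 = 8.7879.

x* = 14.6667, y* = 8.7879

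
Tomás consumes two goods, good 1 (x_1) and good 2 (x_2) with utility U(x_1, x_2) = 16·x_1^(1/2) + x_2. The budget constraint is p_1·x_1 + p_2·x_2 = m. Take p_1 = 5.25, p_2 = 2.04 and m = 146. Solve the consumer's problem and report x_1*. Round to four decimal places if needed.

x_1* = 9.6632

Utility is quasi-linear in x_2; the FOC for x_1 is 8/√x_1 = p_1/p_2.
Solve: √x_1 = 8·p_2/p_1, so x_1*(p_1,p_2) = (8·p_2/p_1)², and x_2* = (m − p_1·x_1*)/p_2.
Plugging in: x_1* = (8·2.04/5.25)² = 9.6632.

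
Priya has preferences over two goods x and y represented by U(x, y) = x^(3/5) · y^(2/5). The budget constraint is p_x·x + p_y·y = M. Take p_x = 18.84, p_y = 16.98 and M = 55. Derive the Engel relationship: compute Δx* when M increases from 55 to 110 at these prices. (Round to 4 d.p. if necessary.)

Δx* = 1.7516

The MRS is (3/2)·y/x. Set MRS = p_x/p_y.
So 0.6·p_y·y = 0.4·p_x·x; combined with the budget, a share 0.6 of income goes to x.
Demand: x*(p_x,p_y,M) = 0.6·M/p_x and y* = 0.4·M/p_y.
At p_x=18.84, p_y=16.98, M=55: x* = 0.6·55/18.84 = 1.7516.
At M' = 110: x* = 3.5032. Change: 3.5032 − 1.7516 = 1.7516.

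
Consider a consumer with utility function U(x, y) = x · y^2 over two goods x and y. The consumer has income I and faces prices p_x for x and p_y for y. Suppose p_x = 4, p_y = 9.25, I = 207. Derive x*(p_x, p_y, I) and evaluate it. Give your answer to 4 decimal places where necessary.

x* = 17.25

The MRS is (1/2)·y/x. Set MRS = p_x/p_y.
Rearranging, p_y·y = 2·p_x·x. Substituting into the budget gives p_x·x·(1 + 2) = I.
Demand: x*(p_x,p_y,I) = 1/3·I/p_x and y* = 2/3·I/p_y.
At p_x=4, p_y=9.25, I=207: x* = 1/3·207/4 = 17.25.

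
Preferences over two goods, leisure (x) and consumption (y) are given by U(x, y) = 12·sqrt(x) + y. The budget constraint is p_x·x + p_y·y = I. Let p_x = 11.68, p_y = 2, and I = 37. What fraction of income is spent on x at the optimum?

MU_x = 6/√x, MU_y = 1. Tangency: 6/√x = p_x/p_y.
Solve: √x = 6·p_y/p_x, so x*(p_x,p_y) = (6·p_y/p_x)², and y* = (I − p_x·x*)/p_y.
Plugging in: x* = (6·2/11.68)² = 1.0555, y* = 12.3356.
Expenditure on x: 11.68·1.0555 = 12.3288; share = 0.3332.

share on x = 0.3332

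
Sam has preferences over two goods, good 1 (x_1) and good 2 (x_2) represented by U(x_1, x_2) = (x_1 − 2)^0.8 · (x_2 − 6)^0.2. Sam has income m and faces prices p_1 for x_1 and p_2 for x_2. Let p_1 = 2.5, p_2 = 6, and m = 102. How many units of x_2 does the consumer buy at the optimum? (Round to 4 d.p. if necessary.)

x_2* = 8.0333

MRS = 4·(x_2−6)/(x_1−2). Tangency with p_1/p_2 gives x_2−6 = (1/4)·(p_1/p_2)·(x_1−2).
Substituting into the budget: x_1* = 2 + 0.8·(m − 2·p_1 − 6·p_2)/p_1, and x_2* = 6 + 0.2·(…)/p_2.
Discretionary income = 102 − 2·2.5 − 6·6 = 61; x_2* = 6 + 0.2·61/6 = 8.0333.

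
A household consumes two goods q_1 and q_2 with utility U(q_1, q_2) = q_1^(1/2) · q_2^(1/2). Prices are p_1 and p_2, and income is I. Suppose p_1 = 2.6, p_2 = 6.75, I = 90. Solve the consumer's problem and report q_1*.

q_1* = 17.3077

Tangency: MRS = q_2/q_1 = p_1/p_2.
So 0.5·p_2·q_2 = 0.5·p_1·q_1; combined with the budget, a share 0.5 of income goes to q_1.
Demand: q_1*(p_1,p_2,I) = 0.5·I/p_1 and q_2* = 0.5·I/p_2.
At p_1=2.6, p_2=6.75, I=90: q_1* = 0.5·90/2.6 = 17.3077.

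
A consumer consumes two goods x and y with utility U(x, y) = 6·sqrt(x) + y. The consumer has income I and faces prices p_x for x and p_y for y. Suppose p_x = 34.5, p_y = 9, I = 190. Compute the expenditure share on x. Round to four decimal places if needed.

Set MRS = p_x/p_y: 3·x^(−1/2) = p_x/p_y.
Solve: √x = 3·p_y/p_x, so x*(p_x,p_y) = (3·p_y/p_x)², and y* = (I − p_x·x*)/p_y.
Plugging in: x* = (3·9/34.5)² = 0.6125, y* = 18.7633.
Expenditure on x: 34.5·0.6125 = 21.1304; share = 0.1112.

share on x = 0.1112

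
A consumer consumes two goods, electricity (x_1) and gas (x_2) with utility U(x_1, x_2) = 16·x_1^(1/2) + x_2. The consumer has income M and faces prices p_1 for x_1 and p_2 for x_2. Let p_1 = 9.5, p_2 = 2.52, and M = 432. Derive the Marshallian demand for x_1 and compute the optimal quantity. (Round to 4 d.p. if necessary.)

Thus x_1* = (8·p_2/p_1)² — independent of M — with the rest of income spent on x_2.
Plugging in: x_1* = (8·2.52/9.5)² = 4.5033.

x_1* = 4.5033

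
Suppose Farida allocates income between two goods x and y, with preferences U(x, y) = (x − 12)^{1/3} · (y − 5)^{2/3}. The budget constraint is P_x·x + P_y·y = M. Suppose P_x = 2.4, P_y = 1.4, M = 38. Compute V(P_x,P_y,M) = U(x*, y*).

This is Cobb-Douglas in (x−12, y−5): tangency gives 1/3·P_y·(y−5) = 2/3·P_x·(x−12).
Substituting into the budget: x* = 12 + 1/3·(M − 12·P_x − 5·P_y)/P_x, and y* = 5 + 2/3·(…)/P_y.
Discretionary income = 38 − 12·2.4 − 5·1.4 = 2.2; x* = 12 + 1/3·2.2/2.4 = 12.3056; y* = 5 + 2/3·2.2/1.4 = 6.0476.
Utility at the optimum: U(12.3056, 6.0476) = 0.6948.

V = 0.6948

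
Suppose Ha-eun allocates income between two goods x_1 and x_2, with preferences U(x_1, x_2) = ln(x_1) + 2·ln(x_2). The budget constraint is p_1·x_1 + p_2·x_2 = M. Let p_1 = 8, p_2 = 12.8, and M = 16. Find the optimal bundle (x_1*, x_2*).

x_1* = 0.6667, x_2* = 0.8333

Tangency: MRS = (1/2)·x_2/x_1 = p_1/p_2.
Rearranging, p_2·x_2 = 2·p_1·x_1. Substituting into the budget gives p_1·x_1·(1 + 2) = M.
Demand: x_1*(p_1,p_2,M) = 1/3·M/p_1 and x_2* = 2/3·M/p_2.
At p_1=8, p_2=12.8, M=16: x_1* = 1/3·16/8 = 0.6667, x_2* = 0.8333.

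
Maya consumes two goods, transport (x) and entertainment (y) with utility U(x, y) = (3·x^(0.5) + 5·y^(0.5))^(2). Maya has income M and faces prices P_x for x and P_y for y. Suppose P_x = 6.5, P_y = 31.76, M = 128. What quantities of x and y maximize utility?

x* = 12.5549, y* = 1.4607

MRS = MU_x/MU_y = (3/5)·(y/x)^(0.5). Set equal to P_x/P_y.
Solve for the ratio: y/x = [(5/3)·P_x/P_y]^(2).
With the ratio pinned down, the budget gives x* = M/(P_x + P_y·(y/x)) and y* = (y/x)·x*.
Numerically y/x = 0.116349, so x* = 128/(6.5 + 31.76·0.116349) = 12.5549 and y* = 0.116349·12.5549 = 1.4607.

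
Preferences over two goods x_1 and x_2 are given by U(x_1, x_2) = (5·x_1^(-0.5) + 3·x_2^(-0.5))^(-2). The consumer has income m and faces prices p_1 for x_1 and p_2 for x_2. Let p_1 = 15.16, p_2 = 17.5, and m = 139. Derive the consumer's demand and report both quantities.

x_1* = 5.2506, x_2* = 3.3943

Numerically x_2/x_1 = 0.64646, so x_1* = 139/(15.16 + 17.5·0.64646) = 5.2506 and x_2* = 0.64646·5.2506 = 3.3943.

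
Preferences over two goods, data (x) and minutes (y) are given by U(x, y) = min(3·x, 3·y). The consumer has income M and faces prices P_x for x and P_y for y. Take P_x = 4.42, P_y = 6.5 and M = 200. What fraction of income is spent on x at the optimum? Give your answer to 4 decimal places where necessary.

With perfect complements, no substitution: consume in ratio x:y = 3:3.
Budget: P_x·x + P_y·x = M, so (3·P_x + 3·P_y)·x = 3·M.
Demand: x*(P_x,P_y,M) = 3·M/(3·P_x + 3·P_y), y* = 3·M/(3·P_x + 3·P_y).
Here 3·4.42 + 3·6.5 = 32.76, giving x* = 18.315 and y* = 18.315.
Expenditure on x: 4.42·18.315 = 80.9524; share = 0.4048.

share on x = 0.4048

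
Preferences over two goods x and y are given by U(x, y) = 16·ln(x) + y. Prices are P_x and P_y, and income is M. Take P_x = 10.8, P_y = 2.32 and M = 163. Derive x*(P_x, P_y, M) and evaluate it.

x* = 3.437

MU_x = 16/x, MU_y = 1. Tangency: 16/x = P_x/P_y.
So x*(P_x,P_y) = 16·P_y/P_x, independent of income; and y* = (M − 16·P_y)/P_y.
At the given prices: x* = 16·2.32/10.8 = 3.437.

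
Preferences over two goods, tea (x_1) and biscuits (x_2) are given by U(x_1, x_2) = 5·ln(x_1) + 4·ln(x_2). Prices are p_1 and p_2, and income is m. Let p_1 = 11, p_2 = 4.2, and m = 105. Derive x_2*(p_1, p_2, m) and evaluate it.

x_2* = 11.1111

The MRS is (5/4)·x_2/x_1. Set MRS = p_1/p_2.
Rearranging, p_2·x_2 = (4/5)·p_1·x_1. Substituting into the budget gives p_1·x_1·(1 + (4/5)) = m.
Demand: x_1*(p_1,p_2,m) = 5/9·m/p_1 and x_2* = 4/9·m/p_2.
At p_1=11, p_2=4.2, m=105: x_2* = 4/9·105/4.2 = 11.1111.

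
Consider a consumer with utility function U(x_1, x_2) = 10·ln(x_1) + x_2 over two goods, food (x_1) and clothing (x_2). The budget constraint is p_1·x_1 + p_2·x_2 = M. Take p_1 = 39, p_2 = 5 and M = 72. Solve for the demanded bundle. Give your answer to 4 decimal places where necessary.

x_1* = 1.2821, x_2* = 4.4

MU_x_1 = 10/x_1, MU_x_2 = 1. Tangency: 10/x_1 = p_1/p_2.
So x_1*(p_1,p_2) = 10·p_2/p_1, independent of income; and x_2* = (M − 10·p_2)/p_2.
At the given prices: x_1* = 10·5/39 = 1.2821, and x_2* = 4.4.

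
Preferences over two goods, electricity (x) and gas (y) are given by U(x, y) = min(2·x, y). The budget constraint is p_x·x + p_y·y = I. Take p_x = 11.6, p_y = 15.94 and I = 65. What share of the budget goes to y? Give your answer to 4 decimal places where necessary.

Leontief preferences: the optimum is at the kink where x/1 = y/2, i.e. y = 2·x.
Budget: p_x·x + p_y·2·x = I, so (p_x + 2·p_y)·x = I.
Demand: x*(p_x,p_y,I) = I/(p_x + 2·p_y), y* = 2·I/(p_x + 2·p_y).
Here 11.6 + 2·15.94 = 43.48, giving x* = 1.4949 and y* = 2.9899.
Expenditure on y: 15.94·2.9899 = 47.6587; share = 0.7332.

share on y = 0.7332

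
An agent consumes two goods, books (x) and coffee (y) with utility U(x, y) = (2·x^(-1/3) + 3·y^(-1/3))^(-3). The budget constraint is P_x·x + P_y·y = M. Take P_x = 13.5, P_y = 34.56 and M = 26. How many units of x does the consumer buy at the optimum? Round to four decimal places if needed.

x* = 0.7095

MRS = MU_x/MU_y = (2/3)·(y/x)^(4/3). Set equal to P_x/P_y.
Hence y/x = ((3/2)·P_x/P_y)^(1/(4/3)), i.e. raised to the 0.75 power.
With the ratio pinned down, the budget gives x* = M/(P_x + P_y·(y/x)) and y* = (y/x)·x*.
Numerically y/x = 0.669713, so x* = 26/(13.5 + 34.56·0.669713) = 0.7095.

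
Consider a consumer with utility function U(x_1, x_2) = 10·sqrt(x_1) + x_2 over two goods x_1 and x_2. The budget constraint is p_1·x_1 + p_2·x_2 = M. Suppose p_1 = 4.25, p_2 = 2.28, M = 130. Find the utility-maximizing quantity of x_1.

x_1* = 7.195

Utility is quasi-linear in x_2; the FOC for x_1 is 5/√x_1 = p_1/p_2.
Thus x_1* = (5·p_2/p_1)² — independent of M — with the rest of income spent on x_2.
Plugging in: x_1* = (5·2.28/4.25)² = 7.195.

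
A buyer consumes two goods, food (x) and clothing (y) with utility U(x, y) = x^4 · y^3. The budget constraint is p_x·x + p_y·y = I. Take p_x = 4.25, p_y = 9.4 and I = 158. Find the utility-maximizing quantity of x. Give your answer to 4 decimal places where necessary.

MU_x/MU_y = (4·y)/(3·x); tangency sets this equal to p_x/p_y.
So 4·p_y·y = 3·p_x·x; combined with the budget, a share 4/7 of income goes to x.
Demand: x*(p_x,p_y,I) = 4/7·I/p_x and y* = 3/7·I/p_y.
At p_x=4.25, p_y=9.4, I=158: x* = 4/7·158/4.25 = 21.2437.

x* = 21.2437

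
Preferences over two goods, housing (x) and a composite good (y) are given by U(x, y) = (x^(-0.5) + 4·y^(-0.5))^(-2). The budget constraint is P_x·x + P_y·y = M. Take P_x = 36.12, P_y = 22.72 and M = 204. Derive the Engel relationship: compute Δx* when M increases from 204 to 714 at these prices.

From the CES first-order condition, (1/4)·(y/x)^(1.5) = P_x/P_y.
Hence y/x = (4·P_x/P_y)^(1/(1.5)), i.e. raised to the 2/3 power.
With the ratio pinned down, the budget gives x* = M/(P_x + P_y·(y/x)) and y* = (y/x)·x*.
Numerically y/x = 3.432414, so x* = 204/(36.12 + 22.72·3.432414) = 1.7878.
At M' = 714: x* = 6.2574. Change: 6.2574 − 1.7878 = 4.4696.

Δx* = 4.4696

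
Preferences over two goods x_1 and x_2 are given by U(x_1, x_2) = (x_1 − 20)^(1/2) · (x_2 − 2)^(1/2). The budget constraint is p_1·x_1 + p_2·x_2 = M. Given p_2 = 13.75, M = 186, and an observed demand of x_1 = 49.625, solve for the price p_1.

MRS = (x_2−2)/(x_1−20). Tangency with p_1/p_2 gives x_2−2 = (p_1/p_2)·(x_1−20).
After buying the subsistence bundle (20, 2), a share 0.5 of the remaining income goes to x_1: x_1* = 20 + 0.5·(M − 20p_1 − 2p_2)/p_1.
Set x_1* = 49.625 in the demand function and solve for p_1: p_1 = 2.

p_1 = 2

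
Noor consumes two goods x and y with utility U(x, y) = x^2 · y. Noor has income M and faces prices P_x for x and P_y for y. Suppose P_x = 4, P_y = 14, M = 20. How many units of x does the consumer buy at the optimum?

x* = 3.3333

The MRS is 2·y/x. Set MRS = P_x/P_y.
So 2·P_y·y = P_x·x; combined with the budget, a share 2/3 of income goes to x.
Demand: x*(P_x,P_y,M) = 2/3·M/P_x and y* = 1/3·M/P_y.
At P_x=4, P_y=14, M=20: x* = 2/3·20/4 = 3.3333.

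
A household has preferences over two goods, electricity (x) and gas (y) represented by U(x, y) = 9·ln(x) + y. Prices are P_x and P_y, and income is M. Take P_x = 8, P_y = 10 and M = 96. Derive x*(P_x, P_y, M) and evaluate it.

x* = 11.25

Set MRS = P_x/P_y: (9/x)/1 = P_x/P_y.
So x*(P_x,P_y) = 9·P_y/P_x, independent of income; and y* = (M − 9·P_y)/P_y.
At the given prices: x* = 9·10/8 = 11.25.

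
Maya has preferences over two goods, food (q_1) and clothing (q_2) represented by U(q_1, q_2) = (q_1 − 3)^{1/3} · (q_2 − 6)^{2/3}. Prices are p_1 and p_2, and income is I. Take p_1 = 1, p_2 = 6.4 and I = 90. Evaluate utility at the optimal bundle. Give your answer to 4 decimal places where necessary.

V = 7.4602

MRS = (1/2)·(q_2−6)/(q_1−3). Tangency with p_1/p_2 gives q_2−6 = 2·(p_1/p_2)·(q_1−3).
After buying the subsistence bundle (3, 6), a share 1/3 of the remaining income goes to q_1: q_1* = 3 + 1/3·(I − 3p_1 − 6p_2)/p_1.
Discretionary income = 90 − 3·1 − 6·6.4 = 48.6; q_1* = 3 + 1/3·48.6/1 = 19.2; q_2* = 6 + 2/3·48.6/6.4 = 11.0625.
Utility at the optimum: U(19.2, 11.0625) = 7.4602.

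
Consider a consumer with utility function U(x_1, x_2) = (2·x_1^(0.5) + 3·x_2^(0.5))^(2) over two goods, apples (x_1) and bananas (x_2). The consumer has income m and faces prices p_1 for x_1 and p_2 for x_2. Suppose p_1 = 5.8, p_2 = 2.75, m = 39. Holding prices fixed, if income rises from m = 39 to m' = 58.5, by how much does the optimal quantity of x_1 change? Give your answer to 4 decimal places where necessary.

Numerically x_2/x_1 = 10.008595, so x_1* = 39/(5.8 + 2.75·10.008595) = 1.1703.
At m' = 58.5: x_1* = 1.7555. Change: 1.7555 − 1.1703 = 0.5852.

Δx_1* = 0.5852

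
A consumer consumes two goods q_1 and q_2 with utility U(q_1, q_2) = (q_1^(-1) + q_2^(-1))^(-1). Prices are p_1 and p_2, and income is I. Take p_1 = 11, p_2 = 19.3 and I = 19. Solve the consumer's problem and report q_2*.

q_2* = 0.561

MRS = MU_q_1/MU_q_2 = (q_2/q_1)^(2). Set equal to p_1/p_2.
Solve for the ratio: q_2/q_1 = [p_1/p_2]^(0.5).
With the ratio pinned down, the budget gives q_1* = I/(p_1 + p_2·(q_2/q_1)) and q_2* = (q_2/q_1)·q_1*.
Numerically q_2/q_1 = 0.754949, so q_1* = 19/(11 + 19.3·0.754949) = 0.743 and q_2* = 0.754949·0.743 = 0.561.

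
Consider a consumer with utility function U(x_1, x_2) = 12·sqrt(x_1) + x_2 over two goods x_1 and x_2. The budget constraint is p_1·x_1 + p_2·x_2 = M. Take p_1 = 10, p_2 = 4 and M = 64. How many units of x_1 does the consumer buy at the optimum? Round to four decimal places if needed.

Utility is quasi-linear in x_2; the FOC for x_1 is 6/√x_1 = p_1/p_2.
Solve: √x_1 = 6·p_2/p_1, so x_1*(p_1,p_2) = (6·p_2/p_1)², and x_2* = (M − p_1·x_1*)/p_2.
Plugging in: x_1* = (6·4/10)² = 5.76.

x_1* = 5.76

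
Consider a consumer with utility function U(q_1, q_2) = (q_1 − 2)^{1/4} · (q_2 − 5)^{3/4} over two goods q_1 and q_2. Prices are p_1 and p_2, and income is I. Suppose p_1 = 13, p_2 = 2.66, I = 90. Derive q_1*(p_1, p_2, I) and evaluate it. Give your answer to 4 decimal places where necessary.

q_1* = 2.975

MRS = (1/3)·(q_2−5)/(q_1−2). Tangency with p_1/p_2 gives q_2−5 = 3·(p_1/p_2)·(q_1−2).
Substituting into the budget: q_1* = 2 + 0.25·(I − 2·p_1 − 5·p_2)/p_1, and q_2* = 5 + 0.75·(…)/p_2.
Discretionary income = 90 − 2·13 − 5·2.66 = 50.7; q_1* = 2 + 0.25·50.7/13 = 2.975.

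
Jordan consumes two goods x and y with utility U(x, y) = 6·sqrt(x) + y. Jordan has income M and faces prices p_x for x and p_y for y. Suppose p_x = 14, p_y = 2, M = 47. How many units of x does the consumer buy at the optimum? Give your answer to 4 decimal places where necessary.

x* = 0.1837

MU_x = 3/√x, MU_y = 1. Tangency: 3/√x = p_x/p_y.
Thus x* = (3·p_y/p_x)² — independent of M — with the rest of income spent on y.
Plugging in: x* = (3·2/14)² = 0.1837.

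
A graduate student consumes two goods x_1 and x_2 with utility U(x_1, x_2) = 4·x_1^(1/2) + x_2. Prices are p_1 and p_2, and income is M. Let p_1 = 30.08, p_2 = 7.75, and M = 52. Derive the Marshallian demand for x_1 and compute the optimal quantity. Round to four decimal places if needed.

x_1* = 0.2655

MU_x_1 = 2/√x_1, MU_x_2 = 1. Tangency: 2/√x_1 = p_1/p_2.
Thus x_1* = (2·p_2/p_1)² — independent of M — with the rest of income spent on x_2.
Plugging in: x_1* = (2·7.75/30.08)² = 0.2655.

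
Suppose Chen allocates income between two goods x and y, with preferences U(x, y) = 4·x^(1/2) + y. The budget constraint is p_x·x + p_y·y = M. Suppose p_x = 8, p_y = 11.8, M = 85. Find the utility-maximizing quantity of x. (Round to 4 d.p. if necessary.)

Plugging in: x* = (2·11.8/8)² = 8.7025.

x* = 8.7025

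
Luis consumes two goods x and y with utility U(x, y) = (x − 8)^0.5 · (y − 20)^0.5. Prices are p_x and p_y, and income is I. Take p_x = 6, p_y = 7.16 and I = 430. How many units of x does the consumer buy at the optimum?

x* = 27.9

Substituting into the budget: x* = 8 + 0.5·(I − 8·p_x − 20·p_y)/p_x, and y* = 20 + 0.5·(…)/p_y.
Discretionary income = 430 − 8·6 − 20·7.16 = 238.8; x* = 8 + 0.5·238.8/6 = 27.9.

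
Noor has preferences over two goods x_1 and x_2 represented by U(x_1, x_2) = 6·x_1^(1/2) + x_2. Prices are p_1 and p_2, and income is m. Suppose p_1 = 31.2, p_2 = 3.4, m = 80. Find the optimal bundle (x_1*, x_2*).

x_1* = 0.1069, x_2* = 22.5486

Plugging in: x_1* = (3·3.4/31.2)² = 0.1069, x_2* = 22.5486.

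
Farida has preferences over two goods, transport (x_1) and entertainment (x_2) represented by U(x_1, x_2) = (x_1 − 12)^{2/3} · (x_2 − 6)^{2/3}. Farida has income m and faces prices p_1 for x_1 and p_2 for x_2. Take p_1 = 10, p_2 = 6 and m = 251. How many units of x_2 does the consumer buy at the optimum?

x_2* = 13.9167

This is Cobb-Douglas in (x_1−12, x_2−6): tangency gives 2/3·p_2·(x_2−6) = 2/3·p_1·(x_1−12).
Substituting into the budget: x_1* = 12 + 0.5·(m − 12·p_1 − 6·p_2)/p_1, and x_2* = 6 + 0.5·(…)/p_2.
Discretionary income = 251 − 12·10 − 6·6 = 95; x_2* = 6 + 0.5·95/6 = 13.9167.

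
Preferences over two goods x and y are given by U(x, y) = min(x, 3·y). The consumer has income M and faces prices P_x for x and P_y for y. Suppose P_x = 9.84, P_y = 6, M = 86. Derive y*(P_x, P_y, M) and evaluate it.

Leontief preferences: the optimum is at the kink where x/3 = y/1, i.e. y = (1/3)·x.
Budget: P_x·x + P_y·(1/3)·x = M, so (3·P_x + P_y)·x = 3·M.
Demand: x*(P_x,P_y,M) = 3·M/(3·P_x + P_y), y* = M/(3·P_x + P_y).
Here 3·9.84 + 6 = 35.52, giving y* = 2.4212.

y* = 2.4212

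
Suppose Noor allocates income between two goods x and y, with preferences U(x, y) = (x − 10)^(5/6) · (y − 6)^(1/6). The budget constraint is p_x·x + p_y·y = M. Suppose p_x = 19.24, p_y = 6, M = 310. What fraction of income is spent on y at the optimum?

This is Cobb-Douglas in (x−10, y−6): tangency gives 5/6·p_y·(y−6) = 1/6·p_x·(x−10).
After buying the subsistence bundle (10, 6), a share 5/6 of the remaining income goes to x: x* = 10 + 5/6·(M − 10p_x − 6p_y)/p_x.
Discretionary income = 310 − 10·19.24 − 6·6 = 81.6; x* = 10 + 5/6·81.6/19.24 = 13.5343; y* = 6 + 1/6·81.6/6 = 8.2667.
Expenditure on y: 6·8.2667 = 49.6; share = 0.16.

share on y = 0.16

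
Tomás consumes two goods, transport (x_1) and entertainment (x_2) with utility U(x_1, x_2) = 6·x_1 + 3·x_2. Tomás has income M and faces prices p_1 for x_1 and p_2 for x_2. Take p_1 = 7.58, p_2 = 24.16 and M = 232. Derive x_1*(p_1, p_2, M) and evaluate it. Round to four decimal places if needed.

x_1* = 30.6069

Perfect substitutes: compare marginal utility per dollar. 6/p_1 vs 3/p_2 → 0.7916 vs 0.1242.
x_1 gives more utility per dollar, so spend all income on x_1: x_1* = M/p_1, x_2* = 0.
Numerically: x_1* = 30.6069, x_2* = 0.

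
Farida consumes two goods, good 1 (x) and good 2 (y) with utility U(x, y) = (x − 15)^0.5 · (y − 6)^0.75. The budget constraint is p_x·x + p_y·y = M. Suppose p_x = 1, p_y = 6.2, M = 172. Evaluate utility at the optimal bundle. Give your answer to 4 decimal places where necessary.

This is Cobb-Douglas in (x−15, y−6): tangency gives 0.5·p_y·(y−6) = 0.75·p_x·(x−15).
Substituting into the budget: x* = 15 + 0.4·(M − 15·p_x − 6·p_y)/p_x, and y* = 6 + 0.6·(…)/p_y.
Discretionary income = 172 − 15·1 − 6·6.2 = 119.8; x* = 15 + 0.4·119.8/1 = 62.92; y* = 6 + 0.6·119.8/6.2 = 17.5935.
Utility at the optimum: U(62.92, 17.5935) = 43.4931.

V = 43.4931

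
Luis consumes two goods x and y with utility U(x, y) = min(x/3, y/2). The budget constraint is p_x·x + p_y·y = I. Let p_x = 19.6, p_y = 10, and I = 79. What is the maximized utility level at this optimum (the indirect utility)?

V = 1.0025

Leontief preferences: the optimum is at the kink where x/3 = y/2, i.e. y = (2/3)·x.
Budget: p_x·x + p_y·(2/3)·x = I, so (3·p_x + 2·p_y)·x = 3·I.
Demand: x*(p_x,p_y,I) = 3·I/(3·p_x + 2·p_y), y* = 2·I/(3·p_x + 2·p_y).
Here 3·19.6 + 2·10 = 78.8, giving x* = 3.0076 and y* = 2.0051.
Utility at the optimum: U(3.0076, 2.0051) = 1.0025.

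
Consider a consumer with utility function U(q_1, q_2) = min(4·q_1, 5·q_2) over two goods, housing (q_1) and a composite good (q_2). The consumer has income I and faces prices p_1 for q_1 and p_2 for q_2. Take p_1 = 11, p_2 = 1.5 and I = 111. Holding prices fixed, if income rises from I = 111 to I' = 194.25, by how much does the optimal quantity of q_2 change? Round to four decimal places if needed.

Leontief preferences: the optimum is at the kink where q_1/5 = q_2/4, i.e. q_2 = (4/5)·q_1.
Budget: p_1·q_1 + p_2·(4/5)·q_1 = I, so (5·p_1 + 4·p_2)·q_1 = 5·I.
Demand: q_1*(p_1,p_2,I) = 5·I/(5·p_1 + 4·p_2), q_2* = 4·I/(5·p_1 + 4·p_2).
Here 5·11 + 4·1.5 = 61, giving q_2* = 7.2787.
At I' = 194.25: q_2* = 12.7377. Change: 12.7377 − 7.2787 = 5.459.

Δq_2* = 5.459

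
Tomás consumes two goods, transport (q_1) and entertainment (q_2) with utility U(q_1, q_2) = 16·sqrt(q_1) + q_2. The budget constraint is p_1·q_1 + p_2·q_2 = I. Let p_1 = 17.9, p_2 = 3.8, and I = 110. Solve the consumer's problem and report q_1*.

Thus q_1* = (8·p_2/p_1)² — independent of I — with the rest of income spent on q_2.
Plugging in: q_1* = (8·3.8/17.9)² = 2.8843.

q_1* = 2.8843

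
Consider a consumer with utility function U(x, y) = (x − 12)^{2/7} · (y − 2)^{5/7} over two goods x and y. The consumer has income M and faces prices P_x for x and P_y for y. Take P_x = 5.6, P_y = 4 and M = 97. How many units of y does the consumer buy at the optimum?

Let x' = x−12, y' = y−2. MRS = (2/5)·y'/x' = P_x/P_y.
Substituting into the budget: x* = 12 + 2/7·(M − 12·P_x − 2·P_y)/P_x, and y* = 2 + 5/7·(…)/P_y.
Discretionary income = 97 − 12·5.6 − 2·4 = 21.8; y* = 2 + 5/7·21.8/4 = 5.8929.

y* = 5.8929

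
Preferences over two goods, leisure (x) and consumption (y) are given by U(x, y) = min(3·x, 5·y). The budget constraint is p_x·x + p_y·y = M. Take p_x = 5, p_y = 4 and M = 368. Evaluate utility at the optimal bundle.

With perfect complements, no substitution: consume in ratio x:y = 5:3.
Budget: p_x·x + p_y·(3/5)·x = M, so (5·p_x + 3·p_y)·x = 5·M.
Demand: x*(p_x,p_y,M) = 5·M/(5·p_x + 3·p_y), y* = 3·M/(5·p_x + 3·p_y).
Here 5·5 + 3·4 = 37, giving x* = 49.7297 and y* = 29.8378.
Utility at the optimum: U(49.7297, 29.8378) = 149.1892.

V = 149.1892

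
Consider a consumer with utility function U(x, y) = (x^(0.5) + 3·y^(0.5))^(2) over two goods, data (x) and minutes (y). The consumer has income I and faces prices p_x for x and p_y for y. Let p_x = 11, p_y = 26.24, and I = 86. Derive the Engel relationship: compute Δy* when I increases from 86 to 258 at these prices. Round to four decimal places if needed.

Δy* = 5.1815

With the ratio pinned down, the budget gives x* = I/(p_x + p_y·(y/x)) and y* = (y/x)·x*.
Numerically y/x = 1.581613, so x* = 86/(11 + 26.24·1.581613) = 1.638 and y* = 1.581613·1.638 = 2.5908.
At I' = 258: y* = 7.7723. Change: 7.7723 − 2.5908 = 5.1815.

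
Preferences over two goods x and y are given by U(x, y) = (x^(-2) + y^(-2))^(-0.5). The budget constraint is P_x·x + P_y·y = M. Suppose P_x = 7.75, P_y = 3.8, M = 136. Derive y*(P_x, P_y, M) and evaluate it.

y* = 13.7218

From the CES first-order condition, (y/x)^(3) = P_x/P_y.
Solve for the ratio: y/x = [P_x/P_y]^(1/3).
Substitute y = (y/x)·x into the budget: x* = M/(P_x + P_y·(y/x)).
Numerically y/x = 1.268156, so x* = 136/(7.75 + 3.8·1.268156) = 10.8203 and y* = 1.268156·10.8203 = 13.7218.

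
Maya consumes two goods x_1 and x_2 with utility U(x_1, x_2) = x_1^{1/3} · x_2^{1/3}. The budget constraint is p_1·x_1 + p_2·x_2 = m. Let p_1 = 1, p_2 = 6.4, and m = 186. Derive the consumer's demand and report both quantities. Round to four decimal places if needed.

MU_x_1/MU_x_2 = (1/3·x_2)/(1/3·x_1); tangency sets this equal to p_1/p_2.
So 1/3·p_2·x_2 = 1/3·p_1·x_1; combined with the budget, a share 0.5 of income goes to x_1.
Demand: x_1*(p_1,p_2,m) = 0.5·m/p_1 and x_2* = 0.5·m/p_2.
At p_1=1, p_2=6.4, m=186: x_1* = 0.5·186/1 = 93, x_2* = 14.5312.

x_1* = 93, x_2* = 14.5312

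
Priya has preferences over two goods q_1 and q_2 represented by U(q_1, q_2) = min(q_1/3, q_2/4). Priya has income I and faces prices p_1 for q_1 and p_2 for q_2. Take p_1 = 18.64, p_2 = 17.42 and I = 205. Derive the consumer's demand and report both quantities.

Leontief preferences: the optimum is at the kink where q_1/3 = q_2/4, i.e. q_2 = (4/3)·q_1.
Budget: p_1·q_1 + p_2·(4/3)·q_1 = I, so (3·p_1 + 4·p_2)·q_1 = 3·I.
Demand: q_1*(p_1,p_2,I) = 3·I/(3·p_1 + 4·p_2), q_2* = 4·I/(3·p_1 + 4·p_2).
Here 3·18.64 + 4·17.42 = 125.6, giving q_1* = 4.8965 and q_2* = 6.5287.

q_1* = 4.8965, q_2* = 6.5287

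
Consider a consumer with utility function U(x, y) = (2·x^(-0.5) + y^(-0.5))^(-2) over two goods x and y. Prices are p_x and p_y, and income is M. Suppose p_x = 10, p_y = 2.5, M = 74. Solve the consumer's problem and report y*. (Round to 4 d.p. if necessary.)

MU_x ∝ 2·x^(-1.5), MU_y ∝ y^(-1.5), so MRS = 2·(y/x)^(1.5) = p_x/p_y.
Solve for the ratio: y/x = [(1/2)·p_x/p_y]^(2/3).
With the ratio pinned down, the budget gives x* = M/(p_x + p_y·(y/x)) and y* = (y/x)·x*.
Numerically y/x = 1.587401, so x* = 74/(10 + 2.5·1.587401) = 5.2976 and y* = 1.587401·5.2976 = 8.4095.

y* = 8.4095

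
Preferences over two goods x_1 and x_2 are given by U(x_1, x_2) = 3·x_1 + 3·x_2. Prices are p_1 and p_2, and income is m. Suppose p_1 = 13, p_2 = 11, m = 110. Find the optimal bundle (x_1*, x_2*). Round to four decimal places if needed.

x_1* = 0, x_2* = 10

x_2 gives more utility per dollar, so spend all income on x_2: x_2* = m/p_2, x_1* = 0.
Numerically: x_1* = 0, x_2* = 10.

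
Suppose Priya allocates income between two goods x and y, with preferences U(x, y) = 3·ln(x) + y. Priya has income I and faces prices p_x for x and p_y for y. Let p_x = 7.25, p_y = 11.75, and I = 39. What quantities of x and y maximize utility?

x* = 4.8621, y* = 0.3191

So x*(p_x,p_y) = 3·p_y/p_x, independent of income; and y* = (I − 3·p_y)/p_y.
At the given prices: x* = 3·11.75/7.25 = 4.8621, and y* = 0.3191.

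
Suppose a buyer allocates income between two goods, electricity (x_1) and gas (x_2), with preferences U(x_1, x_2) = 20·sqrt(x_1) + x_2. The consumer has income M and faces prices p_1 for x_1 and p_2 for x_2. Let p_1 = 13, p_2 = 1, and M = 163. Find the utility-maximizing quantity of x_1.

x_1* = 0.5917

Thus x_1* = (10·p_2/p_1)² — independent of M — with the rest of income spent on x_2.
Plugging in: x_1* = (10·1/13)² = 0.5917.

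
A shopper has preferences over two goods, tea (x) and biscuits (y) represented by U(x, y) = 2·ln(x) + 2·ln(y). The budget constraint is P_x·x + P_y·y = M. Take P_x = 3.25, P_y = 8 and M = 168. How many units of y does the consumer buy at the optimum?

At P_x=3.25, P_y=8, M=168: y* = 0.5·168/8 = 10.5.

y* = 10.5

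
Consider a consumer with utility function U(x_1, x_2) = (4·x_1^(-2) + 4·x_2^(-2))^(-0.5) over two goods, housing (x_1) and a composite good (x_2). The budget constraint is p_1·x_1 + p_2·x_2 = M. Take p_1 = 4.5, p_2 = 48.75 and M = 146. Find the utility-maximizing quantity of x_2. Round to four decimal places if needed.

x_2* = 2.4869

MRS = MU_x_1/MU_x_2 = (x_2/x_1)^(3). Set equal to p_1/p_2.
Solve for the ratio: x_2/x_1 = [p_1/p_2]^(1/3).
Substitute x_2 = (x_2/x_1)·x_1 into the budget: x_1* = M/(p_1 + p_2·(x_2/x_1)).
Numerically x_2/x_1 = 0.451938, so x_1* = 146/(4.5 + 48.75·0.451938) = 5.5028 and x_2* = 0.451938·5.5028 = 2.4869.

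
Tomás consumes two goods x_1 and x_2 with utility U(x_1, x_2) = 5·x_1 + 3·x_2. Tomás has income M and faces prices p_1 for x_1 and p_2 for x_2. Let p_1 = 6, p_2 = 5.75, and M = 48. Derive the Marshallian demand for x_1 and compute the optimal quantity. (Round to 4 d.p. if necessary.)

x_1* = 8

Perfect substitutes: compare marginal utility per dollar. 5/p_1 vs 3/p_2 → 0.8333 vs 0.5217.
x_1 gives more utility per dollar, so spend all income on x_1: x_1* = M/p_1, x_2* = 0.
Numerically: x_1* = 8, x_2* = 0.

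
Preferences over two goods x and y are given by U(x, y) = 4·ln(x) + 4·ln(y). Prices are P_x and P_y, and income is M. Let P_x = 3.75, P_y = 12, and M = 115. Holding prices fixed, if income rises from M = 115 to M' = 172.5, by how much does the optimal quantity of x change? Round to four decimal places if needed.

Δx* = 7.6667

MU_x/MU_y = (4·y)/(4·x); tangency sets this equal to P_x/P_y.
So 4·P_y·y = 4·P_x·x; combined with the budget, a share 0.5 of income goes to x.
Demand: x*(P_x,P_y,M) = 0.5·M/P_x and y* = 0.5·M/P_y.
At P_x=3.75, P_y=12, M=115: x* = 0.5·115/3.75 = 15.3333.
At M' = 172.5: x* = 23. Change: 23 − 15.3333 = 7.6667.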